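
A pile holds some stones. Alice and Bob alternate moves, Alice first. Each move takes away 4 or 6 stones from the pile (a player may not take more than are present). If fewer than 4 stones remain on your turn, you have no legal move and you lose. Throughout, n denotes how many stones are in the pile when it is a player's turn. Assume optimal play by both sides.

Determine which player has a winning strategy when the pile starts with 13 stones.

Bob wins.

Compute win/loss labels from the base case upward. A position with no move is L. Any other position is W if it can reach an L in one move, else L.
n=0: no move → L
n=1: no move → L
n=2: no move → L
n=3: no move → L
n=4: →0(L), so W
n=5: →1(L), so W
n=6: →2(L), so W
n=7: →3(L), so W
n=8: →2(L), so W
n=9: →3(L), so W
n=10: →6(W), 4(W) — all W, so L
n=11: →7(W), 5(W) — all W, so L
n=12: →8(W), 6(W) — all W, so L
n=13: →9(W), 7(W) — all W, so L
Every move from 13 reaches a W position, so the mover loses.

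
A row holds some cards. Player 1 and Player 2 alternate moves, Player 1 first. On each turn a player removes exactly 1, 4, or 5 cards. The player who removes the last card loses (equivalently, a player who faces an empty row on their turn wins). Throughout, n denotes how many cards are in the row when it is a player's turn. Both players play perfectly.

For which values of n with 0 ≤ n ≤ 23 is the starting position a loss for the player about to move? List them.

Label each position W (a win for the player to move) or L (a loss). A position with no legal move is W; any other position is W exactly when some move reaches an L, and L when every move reaches a W.
n=0: no move; the opponent has just taken the last card and therefore loses → W
n=1: →0(W) only, which is W, so L
n=2: →1(L), so W
n=3: →2(W) only, which is W, so L
n=4: →3(L), so W
n=5: →1(L), so W
n=6: →1(L), so W
n=7: →3(L), so W
n=8: →3(L), so W
n=9: →8(W), 5(W), 4(W) — all W, so L
n=10: →9(L), so W
n=11: →10(W), 7(W), 6(W) — all W, so L
n=12: →11(L), so W
n=13: →9(L), so W
n=14: →9(L), so W
n=15: →11(L), so W
n=16: →11(L), so W
n=17: →16(W), 13(W), 12(W) — all W, so L
n=18: →17(L), so W
n=19: →18(W), 15(W), 14(W) — all W, so L
n=20: →19(L), so W
n=21: →17(L), so W
n=22: →17(L), so W
n=23: →19(L), so W
The losing starting values of n are exactly the entries labelled L in this table (6 of them).

1, 3, 9, 11, 17, 19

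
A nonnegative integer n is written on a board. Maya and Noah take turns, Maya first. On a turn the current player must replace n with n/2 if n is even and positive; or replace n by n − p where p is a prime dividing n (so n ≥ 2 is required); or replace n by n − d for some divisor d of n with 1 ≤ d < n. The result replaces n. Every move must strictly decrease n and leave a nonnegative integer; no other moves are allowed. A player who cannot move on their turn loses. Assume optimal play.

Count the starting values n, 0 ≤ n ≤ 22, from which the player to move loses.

Classify positions by backward induction: terminal positions (no move available) are L. From any other position, the mover wins iff some move reaches an L.
n=0: no move → L
n=1: no move → L
n=2: →0(L), so W
n=3: →0(L), so W
n=4: →2(W), 3(W) — all W, so L
n=5: →0(L), so W
n=6: →4(L), so W
n=7: →0(L), so W
n=8: →4(L), so W
n=9: →6(W), 8(W) — all W, so L
n=10: →9(L), so W
n=11: →0(L), so W
n=12: →9(L), so W
n=13: →0(L), so W
n=14: →7(W), 12(W), 13(W) — all W, so L
n=15: →14(L), so W
n=16: →14(L), so W
n=17: →0(L), so W
n=18: →9(L), so W
n=19: →0(L), so W
n=20: →10(W), 15(W), 16(W), 18(W), 19(W) — all W, so L
n=21: →14(L), so W
n=22: →20(L), so W
L entries with 0 ≤ n ≤ 22: n = 0, 1, 4, 9, 14, 20; that makes 6.

6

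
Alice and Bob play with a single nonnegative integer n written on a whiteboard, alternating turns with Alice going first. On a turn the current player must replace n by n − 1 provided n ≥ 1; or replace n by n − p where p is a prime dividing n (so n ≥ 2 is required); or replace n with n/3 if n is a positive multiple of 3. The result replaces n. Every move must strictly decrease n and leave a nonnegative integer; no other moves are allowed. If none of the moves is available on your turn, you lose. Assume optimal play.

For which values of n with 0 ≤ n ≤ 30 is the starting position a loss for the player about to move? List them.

0, 4, 8, 14, 18, 22, 25, 27

Compute win/loss labels from the base case upward. A position with no move is L. Any other position is W if it can reach an L in one move, else L.
n=0: no move → L
n=1: can move to 0, which is L ⇒ W
n=2: can move to 0, which is L ⇒ W
n=3: can move to 0, which is L ⇒ W
n=4: moves to 2(W), 3(W); every one is W ⇒ L
n=5: can move to 0, which is L ⇒ W
n=6: can move to 4, which is L ⇒ W
n=7: can move to 0, which is L ⇒ W
n=8: moves to 6(W), 7(W); every one is W ⇒ L
n=9: can move to 8, which is L ⇒ W
n=10: can move to 8, which is L ⇒ W
n=11: can move to 0, which is L ⇒ W
n=12: can move to 4, which is L ⇒ W
n=13: can move to 0, which is L ⇒ W
n=14: moves to 7(W), 12(W), 13(W); every one is W ⇒ L
n=15: can move to 14, which is L ⇒ W
n=16: can move to 14, which is L ⇒ W
n=17: can move to 0, which is L ⇒ W
n=18: moves to 6(W), 15(W), 16(W), 17(W); every one is W ⇒ L
n=19: can move to 0, which is L ⇒ W
n=20: can move to 18, which is L ⇒ W
n=21: can move to 14, which is L ⇒ W
n=22: moves to 11(W), 20(W), 21(W); every one is W ⇒ L
n=23: can move to 0, which is L ⇒ W
n=24: can move to 8, which is L ⇒ W
n=25: moves to 20(W), 24(W); every one is W ⇒ L
n=26: can move to 25, which is L ⇒ W
n=27: moves to 9(W), 24(W), 26(W); every one is W ⇒ L
n=28: can move to 27, which is L ⇒ W
n=29: can move to 0, which is L ⇒ W
n=30: can move to 25, which is L ⇒ W
The losing starting values of n are exactly the entries labelled L in this table (8 of them).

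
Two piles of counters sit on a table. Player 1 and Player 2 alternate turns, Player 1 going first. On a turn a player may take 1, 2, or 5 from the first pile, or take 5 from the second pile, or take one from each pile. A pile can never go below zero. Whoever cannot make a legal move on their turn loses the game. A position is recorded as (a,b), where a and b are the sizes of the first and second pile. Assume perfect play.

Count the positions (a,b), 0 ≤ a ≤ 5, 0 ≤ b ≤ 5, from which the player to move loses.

12

Classify positions by backward induction: terminal positions (no move available) are L. From any other position, the mover wins iff some move reaches an L.
Every move lowers a or b (never raises either), so fill the grid row by row in increasing a, and left to right within a row: each cell's successors are then already labelled.
      b=0  b=1  b=2  b=3  b=4  b=5
a=0:    L    L    L    L    L    W
a=1:    W    W    W    W    W    W
a=2:    W    W    W    W    W    L
a=3:    L    L    L    L    L    W
a=4:    W    W    W    W    W    W
a=5:    W    W    W    W    W    L
Cells with no legal move (terminal, hence L): (0,0), (0,1), (0,2), (0,3), (0,4).
The remaining L cells, each justified by listing all of its moves:
(2,5): only reaches (1,5)(W), (0,5)(W), (2,0)(W), (1,4)(W), all W → L
(3,0): only reaches (2,0)(W), (1,0)(W), all W → L
(3,1): only reaches (2,1)(W), (1,1)(W), (2,0)(W), all W → L
(3,2): only reaches (2,2)(W), (1,2)(W), (2,1)(W), all W → L
(3,3): only reaches (2,3)(W), (1,3)(W), (2,2)(W), all W → L
(3,4): only reaches (2,4)(W), (1,4)(W), (2,3)(W), all W → L
(5,5): only reaches (4,5)(W), (3,5)(W), (0,5)(W), (5,0)(W), (4,4)(W), all W → L
Every other cell has at least one move into one of the L cells above, so it is W.
L cells per row: a=0: 5, a=1: 0, a=2: 1, a=3: 5, a=4: 0, a=5: 1; total 12.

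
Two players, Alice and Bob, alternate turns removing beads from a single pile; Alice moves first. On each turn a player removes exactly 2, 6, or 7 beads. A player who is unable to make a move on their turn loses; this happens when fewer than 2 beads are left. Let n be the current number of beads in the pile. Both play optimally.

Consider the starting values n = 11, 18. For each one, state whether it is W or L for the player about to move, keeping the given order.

11: W, 18: L

Classify positions by backward induction: terminal positions (no move available) are L. From any other position, the mover wins iff some move reaches an L.
n=0: no move → L
n=1: no move → L
n=2: W (go to 0, an L position)
n=3: W (go to 1, an L position)
n=4: L (sole option 2(W) is W)
n=5: L (sole option 3(W) is W)
n=6: W (go to 4, an L position)
n=7: W (go to 5, an L position)
n=8: W (go to 1, an L position)
n=9: L (options 7(W), 3(W), 2(W) are all W)
n=10: W (go to 4, an L position)
n=11: W (go to 9, an L position)
n=12: W (go to 5, an L position)
n=13: L (options 11(W), 7(W), 6(W) are all W)
n=14: L (options 12(W), 8(W), 7(W) are all W)
n=15: W (go to 13, an L position)
n=16: W (go to 14, an L position)
n=17: L (options 15(W), 11(W), 10(W) are all W)
n=18: L (options 16(W), 12(W), 11(W) are all W)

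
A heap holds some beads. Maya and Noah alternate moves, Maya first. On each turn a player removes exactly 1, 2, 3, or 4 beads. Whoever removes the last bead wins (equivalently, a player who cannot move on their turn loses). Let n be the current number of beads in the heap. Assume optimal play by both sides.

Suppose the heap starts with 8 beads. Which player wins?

Maya wins.

Label each position W (a win for the player to move) or L (a loss). A position with no legal move is L; any other position is W exactly when some move reaches an L, and L when every move reaches a W.
n=0: no move → L
n=1: reaches L-position 0 → W
n=2: reaches L-position 0 → W
n=3: reaches L-position 0 → W
n=4: reaches L-position 0 → W
n=5: only reaches 4(W), 3(W), 2(W), 1(W), all W → L
n=6: reaches L-position 5 → W
n=7: reaches L-position 5 → W
n=8: reaches L-position 5 → W
From 8 Maya can remove 3, leaving 5, reaching an L position.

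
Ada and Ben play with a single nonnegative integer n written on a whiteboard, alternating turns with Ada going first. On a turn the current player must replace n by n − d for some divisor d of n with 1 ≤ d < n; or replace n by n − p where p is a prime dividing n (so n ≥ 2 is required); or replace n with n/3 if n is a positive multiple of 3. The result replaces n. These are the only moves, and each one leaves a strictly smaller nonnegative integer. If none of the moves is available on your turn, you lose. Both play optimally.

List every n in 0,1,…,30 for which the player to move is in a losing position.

0, 1, 4, 9, 14, 20, 26

Label each position W (a win for the player to move) or L (a loss). A position with no legal move is L; any other position is W exactly when some move reaches an L, and L when every move reaches a W.
n=0: no move → L
n=1: no move → L
n=2: →0(L), so W
n=3: →0(L), so W
n=4: →2(W), 3(W) — all W, so L
n=5: →0(L), so W
n=6: →4(L), so W
n=7: →0(L), so W
n=8: →4(L), so W
n=9: →3(W), 6(W), 8(W) — all W, so L
n=10: →9(L), so W
n=11: →0(L), so W
n=12: →4(L), so W
n=13: →0(L), so W
n=14: →7(W), 12(W), 13(W) — all W, so L
n=15: →14(L), so W
n=16: →14(L), so W
n=17: →0(L), so W
n=18: →9(L), so W
n=19: →0(L), so W
n=20: →10(W), 15(W), 16(W), 18(W), 19(W) — all W, so L
n=21: →14(L), so W
n=22: →20(L), so W
n=23: →0(L), so W
n=24: →20(L), so W
n=25: →20(L), so W
n=26: →13(W), 24(W), 25(W) — all W, so L
n=27: →9(L), so W
n=28: →14(L), so W
n=29: →0(L), so W
n=30: →20(L), so W
Reading off the rows marked L gives the requested list; there are 7 such values of n.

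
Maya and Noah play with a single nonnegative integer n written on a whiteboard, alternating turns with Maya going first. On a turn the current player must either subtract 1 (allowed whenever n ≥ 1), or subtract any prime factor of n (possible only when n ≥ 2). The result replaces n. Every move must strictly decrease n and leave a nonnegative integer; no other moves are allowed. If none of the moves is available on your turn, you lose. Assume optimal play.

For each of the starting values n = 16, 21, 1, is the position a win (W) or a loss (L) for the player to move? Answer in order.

Use the standard recursion: the mover loses at a terminal position; elsewhere, the mover wins exactly when some move hands the opponent an L position.
n=0: no move → L
n=1: reaches L-position 0 → W
n=2: reaches L-position 0 → W
n=3: reaches L-position 0 → W
n=4: only reaches 2(W), 3(W), all W → L
n=5: reaches L-position 0 → W
n=6: reaches L-position 4 → W
n=7: reaches L-position 0 → W
n=8: only reaches 6(W), 7(W), all W → L
n=9: reaches L-position 8 → W
n=10: reaches L-position 8 → W
n=11: reaches L-position 0 → W
n=12: only reaches 9(W), 10(W), 11(W), all W → L
n=13: reaches L-position 0 → W
n=14: reaches L-position 12 → W
n=15: reaches L-position 12 → W
n=16: only reaches 14(W), 15(W), all W → L
n=17: reaches L-position 0 → W
n=18: reaches L-position 16 → W
n=19: reaches L-position 0 → W
n=20: only reaches 15(W), 18(W), 19(W), all W → L
n=21: reaches L-position 20 → W

16: L, 21: W, 1: W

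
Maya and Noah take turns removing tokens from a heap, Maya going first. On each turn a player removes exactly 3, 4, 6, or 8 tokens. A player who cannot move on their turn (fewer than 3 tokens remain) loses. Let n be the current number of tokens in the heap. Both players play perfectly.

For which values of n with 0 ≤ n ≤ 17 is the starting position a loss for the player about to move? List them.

Classify positions by backward induction: terminal positions (no move available) are L. From any other position, the mover wins iff some move reaches an L.
n=0: no move → L
n=1: no move → L
n=2: no move → L
n=3: reaches L-position 0 → W
n=4: reaches L-position 1 → W
n=5: reaches L-position 2 → W
n=6: reaches L-position 2 → W
n=7: reaches L-position 1 → W
n=8: reaches L-position 2 → W
n=9: reaches L-position 1 → W
n=10: reaches L-position 2 → W
n=11: only reaches 8(W), 7(W), 5(W), 3(W), all W → L
n=12: only reaches 9(W), 8(W), 6(W), 4(W), all W → L
n=13: only reaches 10(W), 9(W), 7(W), 5(W), all W → L
n=14: reaches L-position 11 → W
n=15: reaches L-position 12 → W
n=16: reaches L-position 13 → W
n=17: reaches L-position 13 → W
Reading off the rows marked L gives the requested list; there are 6 such values of n.

0, 1, 2, 11, 12, 13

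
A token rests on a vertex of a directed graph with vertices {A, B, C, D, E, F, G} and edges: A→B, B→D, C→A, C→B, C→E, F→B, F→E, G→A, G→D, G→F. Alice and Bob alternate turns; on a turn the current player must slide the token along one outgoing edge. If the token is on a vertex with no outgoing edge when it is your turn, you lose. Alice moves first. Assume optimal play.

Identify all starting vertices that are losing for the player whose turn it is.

Use the standard recursion: the mover loses at a terminal position; elsewhere, the mover wins exactly when some move hands the opponent an L position.
Every edge goes from a vertex to one that appears earlier in the order D, E, B, F, A, G, C, so processing vertices in that order labels each vertex after all of its successors.
D: no outgoing edge → L
E: no outgoing edge → L
B: →D(L), so W
F: →E(L), so W
A: →B(W) only, which is W, so L
G: →A(L), so W
C: →A(L), so W
Reading off the rows marked L gives the requested list; there are 3 such vertices.

A, D, E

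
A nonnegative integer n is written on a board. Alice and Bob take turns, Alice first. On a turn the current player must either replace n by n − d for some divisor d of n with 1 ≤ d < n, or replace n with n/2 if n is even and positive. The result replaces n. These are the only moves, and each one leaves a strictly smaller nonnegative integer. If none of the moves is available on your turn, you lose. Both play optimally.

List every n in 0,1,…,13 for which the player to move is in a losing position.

Label each position W (a win for the player to move) or L (a loss). A position with no legal move is L; any other position is W exactly when some move reaches an L, and L when every move reaches a W.
n=0: no move → L
n=1: no move → L
n=2: W (go to 1, an L position)
n=3: L (sole option 2(W) is W)
n=4: W (go to 3, an L position)
n=5: L (sole option 4(W) is W)
n=6: W (go to 3, an L position)
n=7: L (sole option 6(W) is W)
n=8: W (go to 7, an L position)
n=9: L (options 6(W), 8(W) are all W)
n=10: W (go to 5, an L position)
n=11: L (sole option 10(W) is W)
n=12: W (go to 9, an L position)
n=13: L (sole option 12(W) is W)
The losing starting values of n are exactly the entries labelled L in this table (8 of them).

0, 1, 3, 5, 7, 9, 11, 13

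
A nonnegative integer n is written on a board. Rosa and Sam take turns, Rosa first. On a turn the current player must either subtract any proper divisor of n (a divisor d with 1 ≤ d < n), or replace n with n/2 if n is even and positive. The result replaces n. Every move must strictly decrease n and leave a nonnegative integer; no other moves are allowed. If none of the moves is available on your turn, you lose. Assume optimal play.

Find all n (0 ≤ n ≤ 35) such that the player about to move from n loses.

0, 1, 3, 5, 7, 9, 11, 13, 15, 17, 19, 21, 23, 25, 27, 29, 31, 33, 35

Use the standard recursion: the mover loses at a terminal position; elsewhere, the mover wins exactly when some move hands the opponent an L position.
n=0: no move → L
n=1: no move → L
n=2: can move to 1, which is L ⇒ W
n=3: the only move is to 2(W), a W ⇒ L
n=4: can move to 3, which is L ⇒ W
n=5: the only move is to 4(W), a W ⇒ L
n=6: can move to 3, which is L ⇒ W
n=7: the only move is to 6(W), a W ⇒ L
n=8: can move to 7, which is L ⇒ W
n=9: moves to 6(W), 8(W); every one is W ⇒ L
n=10: can move to 5, which is L ⇒ W
n=11: the only move is to 10(W), a W ⇒ L
n=12: can move to 9, which is L ⇒ W
n=13: the only move is to 12(W), a W ⇒ L
n=14: can move to 7, which is L ⇒ W
n=15: moves to 10(W), 12(W), 14(W); every one is W ⇒ L
n=16: can move to 15, which is L ⇒ W
n=17: the only move is to 16(W), a W ⇒ L
n=18: can move to 9, which is L ⇒ W
n=19: the only move is to 18(W), a W ⇒ L
n=20: can move to 15, which is L ⇒ W
n=21: moves to 14(W), 18(W), 20(W); every one is W ⇒ L
n=22: can move to 11, which is L ⇒ W
n=23: the only move is to 22(W), a W ⇒ L
n=24: can move to 21, which is L ⇒ W
n=25: moves to 20(W), 24(W); every one is W ⇒ L
n=26: can move to 13, which is L ⇒ W
n=27: moves to 18(W), 24(W), 26(W); every one is W ⇒ L
n=28: can move to 21, which is L ⇒ W
n=29: the only move is to 28(W), a W ⇒ L
n=30: can move to 15, which is L ⇒ W
n=31: the only move is to 30(W), a W ⇒ L
n=32: can move to 31, which is L ⇒ W
n=33: moves to 22(W), 30(W), 32(W); every one is W ⇒ L
n=34: can move to 17, which is L ⇒ W
n=35: moves to 28(W), 30(W), 34(W); every one is W ⇒ L
Reading off the rows marked L gives the requested list; there are 19 such values of n.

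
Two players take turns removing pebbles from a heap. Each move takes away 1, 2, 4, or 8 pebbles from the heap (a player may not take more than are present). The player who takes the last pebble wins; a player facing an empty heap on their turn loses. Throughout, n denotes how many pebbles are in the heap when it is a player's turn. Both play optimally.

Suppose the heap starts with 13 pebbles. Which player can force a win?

The first player wins.

Build the W/L table. Terminal = L. A non-terminal position is W if it has a move to some L; otherwise it is L.
n=0: no move → L
n=1: W (go to 0, an L position)
n=2: W (go to 0, an L position)
n=3: L (options 2(W), 1(W) are all W)
n=4: W (go to 3, an L position)
n=5: W (go to 3, an L position)
n=6: L (options 5(W), 4(W), 2(W) are all W)
n=7: W (go to 6, an L position)
n=8: W (go to 6, an L position)
n=9: L (options 8(W), 7(W), 5(W), 1(W) are all W)
n=10: W (go to 9, an L position)
n=11: W (go to 9, an L position)
n=12: L (options 11(W), 10(W), 8(W), 4(W) are all W)
n=13: W (go to 12, an L position)
The starting position 13 is W: the player to move should remove 1, leaving 12, handing over an L position.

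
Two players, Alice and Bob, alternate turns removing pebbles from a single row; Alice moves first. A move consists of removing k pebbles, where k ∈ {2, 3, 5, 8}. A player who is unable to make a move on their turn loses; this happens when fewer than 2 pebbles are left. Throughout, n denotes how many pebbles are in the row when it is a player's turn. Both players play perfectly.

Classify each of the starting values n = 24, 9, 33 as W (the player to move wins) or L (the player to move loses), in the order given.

24: L, 9: W, 33: W

Work bottom-up. With no move the player to move loses. Otherwise the position is W if at least one move leads to an L position for the opponent, and L if every move leads to a W.
n=0: no move → L
n=1: no move → L
n=2: W (go to 0, an L position)
n=3: W (go to 1, an L position)
n=4: W (go to 1, an L position)
n=5: W (go to 0, an L position)
n=6: W (go to 1, an L position)
n=7: L (options 5(W), 4(W), 2(W) are all W)
n=8: W (go to 0, an L position)
n=9: W (go to 7, an L position)
n=10: W (go to 7, an L position)
n=11: L (options 9(W), 8(W), 6(W), 3(W) are all W)
n=12: W (go to 7, an L position)
n=13: W (go to 11, an L position)
n=14: W (go to 11, an L position)
n=15: W (go to 7, an L position)
n=16: W (go to 11, an L position)
n=17: L (options 15(W), 14(W), 12(W), 9(W) are all W)
n=18: L (options 16(W), 15(W), 13(W), 10(W) are all W)
n=19: W (go to 17, an L position)
n=20: W (go to 18, an L position)
n=21: W (go to 18, an L position)
n=22: W (go to 17, an L position)
n=23: W (go to 18, an L position)
n=24: L (options 22(W), 21(W), 19(W), 16(W) are all W)
n=25: W (go to 17, an L position)
n=26: W (go to 24, an L position)
n=27: W (go to 24, an L position)
n=28: L (options 26(W), 25(W), 23(W), 20(W) are all W)
n=29: W (go to 24, an L position)
n=30: W (go to 28, an L position)
n=31: W (go to 28, an L position)
n=32: W (go to 24, an L position)
n=33: W (go to 28, an L position)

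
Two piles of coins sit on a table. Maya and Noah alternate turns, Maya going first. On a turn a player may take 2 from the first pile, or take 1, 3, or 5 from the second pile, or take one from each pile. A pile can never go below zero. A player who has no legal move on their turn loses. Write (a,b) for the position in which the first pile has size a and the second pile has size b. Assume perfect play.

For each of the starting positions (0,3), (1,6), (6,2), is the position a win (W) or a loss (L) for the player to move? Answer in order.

(0,3): W, (1,6): L, (6,2): L

Positions with no move are L. A position that does have a move is losing for the player to move precisely when every available move leads to a winning position for the opponent. Fill in the labels:
No move ever increases a pile, so every position that can arise here has a ≤ 6 and b ≤ 6; it is enough to label the cells with 0 ≤ a ≤ 6 and 0 ≤ b ≤ 6.
Every move lowers a or b (never raises either), so fill the grid row by row in increasing a, and left to right within a row: each cell's successors are then already labelled.
      b=0  b=1  b=2  b=3  b=4  b=5  b=6
a=0:    L    W    L    W    L    W    L
a=1:    L    W    L    W    L    W    L
a=2:    W    W    W    W    W    W    W
a=3:    W    L    W    L    W    L    W
a=4:    L    W    W    W    W    W    W
a=5:    L    W    L    W    L    W    L
a=6:    W    W    L    W    L    W    L
Cells with no legal move (terminal, hence L): (0,0), (1,0).
The remaining L cells, each justified by listing all of its moves:
(0,2): only reaches (0,1)(W), which is W → L
(0,4): only reaches (0,3)(W), (0,1)(W), all W → L
(0,6): only reaches (0,5)(W), (0,3)(W), (0,1)(W), all W → L
(1,2): only reaches (1,1)(W), (0,1)(W), all W → L
(1,4): only reaches (1,3)(W), (1,1)(W), (0,3)(W), all W → L
(1,6): only reaches (1,5)(W), (1,3)(W), (1,1)(W), (0,5)(W), all W → L
(3,1): only reaches (1,1)(W), (3,0)(W), (2,0)(W), all W → L
(3,3): only reaches (1,3)(W), (3,2)(W), (3,0)(W), (2,2)(W), all W → L
(3,5): only reaches (1,5)(W), (3,4)(W), (3,2)(W), (3,0)(W), (2,4)(W), all W → L
(4,0): only reaches (2,0)(W), which is W → L
(5,0): only reaches (3,0)(W), which is W → L
(5,2): only reaches (3,2)(W), (5,1)(W), (4,1)(W), all W → L
(5,4): only reaches (3,4)(W), (5,3)(W), (5,1)(W), (4,3)(W), all W → L
(5,6): only reaches (3,6)(W), (5,5)(W), (5,3)(W), (5,1)(W), (4,5)(W), all W → L
(6,2): only reaches (4,2)(W), (6,1)(W), (5,1)(W), all W → L
(6,4): only reaches (4,4)(W), (6,3)(W), (6,1)(W), (5,3)(W), all W → L
(6,6): only reaches (4,6)(W), (6,5)(W), (6,3)(W), (6,1)(W), (5,5)(W), all W → L
Every other cell has at least one move into one of the L cells above, so it is W.
(0,3): the move to (0,2) reaches an L cell, so W
(1,6): one of the L cells justified above, so L
(6,2): one of the L cells justified above, so L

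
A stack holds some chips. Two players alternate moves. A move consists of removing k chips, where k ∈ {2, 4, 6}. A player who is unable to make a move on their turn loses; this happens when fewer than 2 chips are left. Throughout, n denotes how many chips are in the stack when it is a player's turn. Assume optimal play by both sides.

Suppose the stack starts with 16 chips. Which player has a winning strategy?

The second player wins.

Label each position W (a win for the player to move) or L (a loss). A position with no legal move is L; any other position is W exactly when some move reaches an L, and L when every move reaches a W.
n=0: no move → L
n=1: no move → L
n=2: →0(L), so W
n=3: →1(L), so W
n=4: →0(L), so W
n=5: →1(L), so W
n=6: →0(L), so W
n=7: →1(L), so W
n=8: →6(W), 4(W), 2(W) — all W, so L
n=9: →7(W), 5(W), 3(W) — all W, so L
n=10: →8(L), so W
n=11: →9(L), so W
n=12: →8(L), so W
n=13: →9(L), so W
n=14: →8(L), so W
n=15: →9(L), so W
n=16: →14(W), 12(W), 10(W) — all W, so L
The starting position 16 is L: whatever the player to move does, the opponent receives a W position.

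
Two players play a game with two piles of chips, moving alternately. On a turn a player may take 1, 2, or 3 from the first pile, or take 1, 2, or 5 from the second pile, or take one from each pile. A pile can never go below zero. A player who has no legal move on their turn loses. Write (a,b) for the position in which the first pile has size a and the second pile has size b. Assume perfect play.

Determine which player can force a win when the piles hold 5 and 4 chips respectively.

The first player wins.

Compute win/loss labels from the base case upward. A position with no move is L. Any other position is W if it can reach an L in one move, else L.
No move ever increases a pile, so every position that can arise here has a ≤ 5 and b ≤ 4; it is enough to label the cells with 0 ≤ a ≤ 5 and 0 ≤ b ≤ 4.
Every move lowers a or b (never raises either), so fill the grid row by row in increasing a, and left to right within a row: each cell's successors are then already labelled.
      b=0  b=1  b=2  b=3  b=4
a=0:    L    W    W    L    W
a=1:    W    W    L    W    W
a=2:    W    L    W    W    L
a=3:    W    W    W    W    W
a=4:    L    W    W    L    W
a=5:    W    W    L    W    W
Cells with no legal move (terminal, hence L): (0,0).
The remaining L cells, each justified by listing all of its moves:
(0,3): L (options (0,2)(W), (0,1)(W) are all W)
(1,2): L (options (0,2)(W), (1,1)(W), (1,0)(W), (0,1)(W) are all W)
(2,1): L (options (1,1)(W), (0,1)(W), (2,0)(W), (1,0)(W) are all W)
(2,4): L (options (1,4)(W), (0,4)(W), (2,3)(W), (2,2)(W), (1,3)(W) are all W)
(4,0): L (options (3,0)(W), (2,0)(W), (1,0)(W) are all W)
(4,3): L (options (3,3)(W), (2,3)(W), (1,3)(W), (4,2)(W), (4,1)(W), (3,2)(W) are all W)
(5,2): L (options (4,2)(W), (3,2)(W), (2,2)(W), (5,1)(W), (5,0)(W), (4,1)(W) are all W)
Every other cell has at least one move into one of the L cells above, so it is W.
The starting position (5,4) is W: the player to move should move to (2,4), handing over an L position.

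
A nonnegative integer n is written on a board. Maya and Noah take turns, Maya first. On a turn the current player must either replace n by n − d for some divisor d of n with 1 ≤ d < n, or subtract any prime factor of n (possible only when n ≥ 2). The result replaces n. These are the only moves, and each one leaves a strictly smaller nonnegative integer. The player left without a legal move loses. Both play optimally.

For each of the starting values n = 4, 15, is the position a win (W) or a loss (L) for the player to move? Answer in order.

4: L, 15: W

Use the standard recursion: the mover loses at a terminal position; elsewhere, the mover wins exactly when some move hands the opponent an L position.
n=0: no move → L
n=1: no move → L
n=2: →0(L), so W
n=3: →0(L), so W
n=4: →2(W), 3(W) — all W, so L
n=5: →0(L), so W
n=6: →4(L), so W
n=7: →0(L), so W
n=8: →4(L), so W
n=9: →6(W), 8(W) — all W, so L
n=10: →9(L), so W
n=11: →0(L), so W
n=12: →9(L), so W
n=13: →0(L), so W
n=14: →7(W), 12(W), 13(W) — all W, so L
n=15: →14(L), so W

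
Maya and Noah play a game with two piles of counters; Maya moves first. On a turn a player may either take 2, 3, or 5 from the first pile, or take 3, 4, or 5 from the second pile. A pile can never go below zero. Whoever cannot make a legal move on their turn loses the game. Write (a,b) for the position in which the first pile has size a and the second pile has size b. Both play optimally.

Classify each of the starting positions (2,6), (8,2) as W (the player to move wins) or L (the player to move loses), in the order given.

Positions with no move are L. A position that does have a move is losing for the player to move precisely when every available move leads to a winning position for the opponent. Fill in the labels:
No move ever increases a pile, so every position that can arise here has a ≤ 8 and b ≤ 6; it is enough to label the cells with 0 ≤ a ≤ 8 and 0 ≤ b ≤ 6.
Every move lowers a or b (never raises either), so fill the grid row by row in increasing a, and left to right within a row: each cell's successors are then already labelled.
      b=0  b=1  b=2  b=3  b=4  b=5  b=6
a=0:    L    L    L    W    W    W    W
a=1:    L    L    L    W    W    W    W
a=2:    W    W    W    L    L    L    W
a=3:    W    W    W    L    L    L    W
a=4:    W    W    W    W    W    W    L
a=5:    W    W    W    W    W    W    L
a=6:    W    W    W    W    W    W    W
a=7:    L    L    L    W    W    W    W
a=8:    L    L    L    W    W    W    W
Cells with no legal move (terminal, hence L): (0,0), (0,1), (0,2), (1,0), (1,1), (1,2).
The remaining L cells, each justified by listing all of its moves:
(2,3): L (options (0,3)(W), (2,0)(W) are all W)
(2,4): L (options (0,4)(W), (2,1)(W), (2,0)(W) are all W)
(2,5): L (options (0,5)(W), (2,2)(W), (2,1)(W), (2,0)(W) are all W)
(3,3): L (options (1,3)(W), (0,3)(W), (3,0)(W) are all W)
(3,4): L (options (1,4)(W), (0,4)(W), (3,1)(W), (3,0)(W) are all W)
(3,5): L (options (1,5)(W), (0,5)(W), (3,2)(W), (3,1)(W), (3,0)(W) are all W)
(4,6): L (options (2,6)(W), (1,6)(W), (4,3)(W), (4,2)(W), (4,1)(W) are all W)
(5,6): L (options (3,6)(W), (2,6)(W), (0,6)(W), (5,3)(W), (5,2)(W), (5,1)(W) are all W)
(7,0): L (options (5,0)(W), (4,0)(W), (2,0)(W) are all W)
(7,1): L (options (5,1)(W), (4,1)(W), (2,1)(W) are all W)
(7,2): L (options (5,2)(W), (4,2)(W), (2,2)(W) are all W)
(8,0): L (options (6,0)(W), (5,0)(W), (3,0)(W) are all W)
(8,1): L (options (6,1)(W), (5,1)(W), (3,1)(W) are all W)
(8,2): L (options (6,2)(W), (5,2)(W), (3,2)(W) are all W)
Every other cell has at least one move into one of the L cells above, so it is W.
(2,6): the move to (2,3) reaches an L cell, so W
(8,2): one of the L cells justified above, so L

(2,6): W, (8,2): L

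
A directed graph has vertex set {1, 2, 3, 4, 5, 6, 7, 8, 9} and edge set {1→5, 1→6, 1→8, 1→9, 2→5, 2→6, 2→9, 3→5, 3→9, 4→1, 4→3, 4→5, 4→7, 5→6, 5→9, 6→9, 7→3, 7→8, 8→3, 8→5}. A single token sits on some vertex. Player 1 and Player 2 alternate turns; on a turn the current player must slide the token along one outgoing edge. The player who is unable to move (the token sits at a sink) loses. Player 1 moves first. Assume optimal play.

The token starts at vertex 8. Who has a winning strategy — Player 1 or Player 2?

Player 2 wins.

Classify positions by backward induction: terminal positions (no move available) are L. From any other position, the mover wins iff some move reaches an L.
Every edge goes from a vertex to one that appears earlier in the order 9, 6, 5, 2, 3, 8, 1, 7, 4, so processing vertices in that order labels each vertex after all of its successors.
9: no outgoing edge → L
6: W (go to 9, an L position)
5: W (go to 9, an L position)
2: W (go to 9, an L position)
3: W (go to 9, an L position)
8: L (options 3(W), 5(W) are all W)
1: W (go to 8, an L position)
7: W (go to 8, an L position)
4: L (options 7(W), 1(W), 3(W), 5(W) are all W)
The starting position 8 is L: whatever Player 1 does, the opponent receives a W position.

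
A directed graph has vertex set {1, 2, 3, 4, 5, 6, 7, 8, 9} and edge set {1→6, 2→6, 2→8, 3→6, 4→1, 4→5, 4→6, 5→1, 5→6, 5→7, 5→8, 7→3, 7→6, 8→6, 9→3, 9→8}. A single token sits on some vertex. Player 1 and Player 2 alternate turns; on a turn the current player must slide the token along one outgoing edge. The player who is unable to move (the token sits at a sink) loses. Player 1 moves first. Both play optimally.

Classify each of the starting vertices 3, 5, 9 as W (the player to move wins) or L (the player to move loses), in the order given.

3: W, 5: W, 9: L

Compute win/loss labels from the base case upward. A position with no move is L. Any other position is W if it can reach an L in one move, else L.
Every edge goes from a vertex to one that appears earlier in the order 6, 3, 8, 7, 9, 1, 2, 5, 4, so processing vertices in that order labels each vertex after all of its successors.
6: no outgoing edge → L
3: reaches L-position 6 → W
8: reaches L-position 6 → W
7: reaches L-position 6 → W
9: only reaches 8(W), 3(W), all W → L
1: reaches L-position 6 → W
2: reaches L-position 6 → W
5: reaches L-position 6 → W
4: reaches L-position 6 → W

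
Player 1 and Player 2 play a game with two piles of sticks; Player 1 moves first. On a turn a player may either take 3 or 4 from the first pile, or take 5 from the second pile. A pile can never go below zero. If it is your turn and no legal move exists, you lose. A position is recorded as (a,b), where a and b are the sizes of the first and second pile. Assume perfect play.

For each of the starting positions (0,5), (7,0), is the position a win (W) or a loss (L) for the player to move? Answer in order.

(0,5): W, (7,0): L

Build the W/L table. Terminal = L. A non-terminal position is W if it has a move to some L; otherwise it is L.
No move ever increases a pile, so every position that can arise here has a ≤ 7 and b ≤ 5; it is enough to label the cells with 0 ≤ a ≤ 7 and 0 ≤ b ≤ 5.
Every move lowers a or b (never raises either), so fill the grid row by row in increasing a, and left to right within a row: each cell's successors are then already labelled.
      b=0  b=1  b=2  b=3  b=4  b=5
a=0:    L    L    L    L    L    W
a=1:    L    L    L    L    L    W
a=2:    L    L    L    L    L    W
a=3:    W    W    W    W    W    L
a=4:    W    W    W    W    W    L
a=5:    W    W    W    W    W    L
a=6:    W    W    W    W    W    W
a=7:    L    L    L    L    L    W
Cells with no legal move (terminal, hence L): (0,0), (0,1), (0,2), (0,3), (0,4), (1,0), (1,1), (1,2), (1,3), (1,4), (2,0), (2,1), (2,2), (2,3), (2,4).
The remaining L cells, each justified by listing all of its moves:
(3,5): only reaches (0,5)(W), (3,0)(W), all W → L
(4,5): only reaches (1,5)(W), (0,5)(W), (4,0)(W), all W → L
(5,5): only reaches (2,5)(W), (1,5)(W), (5,0)(W), all W → L
(7,0): only reaches (4,0)(W), (3,0)(W), all W → L
(7,1): only reaches (4,1)(W), (3,1)(W), all W → L
(7,2): only reaches (4,2)(W), (3,2)(W), all W → L
(7,3): only reaches (4,3)(W), (3,3)(W), all W → L
(7,4): only reaches (4,4)(W), (3,4)(W), all W → L
Every other cell has at least one move into one of the L cells above, so it is W.
(0,5): the move to (0,0) reaches an L cell, so W
(7,0): one of the L cells justified above, so L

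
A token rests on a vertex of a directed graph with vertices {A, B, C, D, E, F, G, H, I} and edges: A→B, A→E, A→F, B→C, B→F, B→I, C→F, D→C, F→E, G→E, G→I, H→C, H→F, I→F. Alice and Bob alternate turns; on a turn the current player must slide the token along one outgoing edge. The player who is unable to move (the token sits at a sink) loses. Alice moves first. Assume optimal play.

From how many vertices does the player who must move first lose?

3

Classify positions by backward induction: terminal positions (no move available) are L. From any other position, the mover wins iff some move reaches an L.
Every edge goes from a vertex to one that appears earlier in the order E, F, C, I, B, H, G, D, A, so processing vertices in that order labels each vertex after all of its successors.
E: no outgoing edge → L
F: reaches L-position E → W
C: only reaches F(W), which is W → L
I: only reaches F(W), which is W → L
B: reaches L-position I → W
H: reaches L-position C → W
G: reaches L-position I → W
D: reaches L-position C → W
A: reaches L-position E → W
The L vertices are C, E, I; that is 3 in all.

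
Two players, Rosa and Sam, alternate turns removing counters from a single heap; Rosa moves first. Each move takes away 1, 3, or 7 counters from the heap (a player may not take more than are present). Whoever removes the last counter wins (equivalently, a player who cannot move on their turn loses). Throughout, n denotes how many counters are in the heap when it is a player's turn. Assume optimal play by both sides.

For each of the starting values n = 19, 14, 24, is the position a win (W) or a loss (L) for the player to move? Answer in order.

19: W, 14: L, 24: L

Work bottom-up. With no move the player to move loses. Otherwise the position is W if at least one move leads to an L position for the opponent, and L if every move leads to a W.
n=0: no move → L
n=1: W (go to 0, an L position)
n=2: L (sole option 1(W) is W)
n=3: W (go to 2, an L position)
n=4: L (options 3(W), 1(W) are all W)
n=5: W (go to 4, an L position)
n=6: L (options 5(W), 3(W) are all W)
n=7: W (go to 6, an L position)
n=8: L (options 7(W), 5(W), 1(W) are all W)
n=9: W (go to 8, an L position)
n=10: L (options 9(W), 7(W), 3(W) are all W)
n=11: W (go to 10, an L position)
n=12: L (options 11(W), 9(W), 5(W) are all W)
n=13: W (go to 12, an L position)
n=14: L (options 13(W), 11(W), 7(W) are all W)
n=15: W (go to 14, an L position)
n=16: L (options 15(W), 13(W), 9(W) are all W)
n=17: W (go to 16, an L position)
n=18: L (options 17(W), 15(W), 11(W) are all W)
n=19: W (go to 18, an L position)
n=20: L (options 19(W), 17(W), 13(W) are all W)
n=21: W (go to 20, an L position)
n=22: L (options 21(W), 19(W), 15(W) are all W)
n=23: W (go to 22, an L position)
n=24: L (options 23(W), 21(W), 17(W) are all W)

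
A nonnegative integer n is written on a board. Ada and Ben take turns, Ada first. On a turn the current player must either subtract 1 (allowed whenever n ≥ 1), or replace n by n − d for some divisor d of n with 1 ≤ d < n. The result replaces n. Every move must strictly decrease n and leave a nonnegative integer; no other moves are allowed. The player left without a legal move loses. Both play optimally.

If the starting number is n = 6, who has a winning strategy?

Ada wins.

Use the standard recursion: the mover loses at a terminal position; elsewhere, the mover wins exactly when some move hands the opponent an L position.
n=0: no move → L
n=1: reaches L-position 0 → W
n=2: only reaches 1(W), which is W → L
n=3: reaches L-position 2 → W
n=4: reaches L-position 2 → W
n=5: only reaches 4(W), which is W → L
n=6: reaches L-position 5 → W
The starting position 6 is W: Ada should move to 5, handing over an L position.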